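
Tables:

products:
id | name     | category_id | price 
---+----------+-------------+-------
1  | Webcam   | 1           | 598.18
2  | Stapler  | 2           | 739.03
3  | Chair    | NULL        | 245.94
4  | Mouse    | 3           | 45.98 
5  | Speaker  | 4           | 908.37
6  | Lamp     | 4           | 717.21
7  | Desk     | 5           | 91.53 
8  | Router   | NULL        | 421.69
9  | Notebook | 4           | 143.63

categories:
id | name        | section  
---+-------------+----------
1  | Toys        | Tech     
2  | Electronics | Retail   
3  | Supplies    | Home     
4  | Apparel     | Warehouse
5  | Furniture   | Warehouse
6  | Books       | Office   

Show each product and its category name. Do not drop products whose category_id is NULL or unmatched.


LEFT JOIN keeps every row from products (the left table); where category_id has no match in categories, the category columns become NULL. Walk through each product:
  - product 1 (Webcam): category_id=1 -> matches Toys
  - product 2 (Stapler): category_id=2 -> matches Electronics
  - product 3 (Chair): category_id=NULL, no match -> kept with NULL
  - product 4 (Mouse): category_id=3 -> matches Supplies
  - product 5 (Speaker): category_id=4 -> matches Apparel
  - product 6 (Lamp): category_id=4 -> matches Apparel
  - product 7 (Desk): category_id=5 -> matches Furniture
  - product 8 (Router): category_id=NULL, no match -> kept with NULL
  - product 9 (Notebook): category_id=4 -> matches Apparel
All 9 rows appear; 2 have NULL category.

SQL:
SELECT a.name, b.name AS category
FROM products a
LEFT JOIN categories b ON a.category_id = b.id

Result:
name     | category   
---------+------------
Webcam   | Toys       
Stapler  | Electronics
Chair    | NULL       
Mouse    | Supplies   
Speaker  | Apparel    
Lamp     | Apparel    
Desk     | Furniture  
Router   | NULL       
Notebook | Apparel    


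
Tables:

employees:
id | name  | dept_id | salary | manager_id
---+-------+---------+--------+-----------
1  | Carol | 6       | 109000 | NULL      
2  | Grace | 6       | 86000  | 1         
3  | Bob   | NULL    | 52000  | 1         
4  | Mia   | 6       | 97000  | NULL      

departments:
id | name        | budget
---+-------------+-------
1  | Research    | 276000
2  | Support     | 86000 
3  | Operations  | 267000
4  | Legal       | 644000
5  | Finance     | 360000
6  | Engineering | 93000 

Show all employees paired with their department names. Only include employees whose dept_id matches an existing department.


INNER JOIN keeps only employees rows whose dept_id matches an id in departments. Walk through each employee:
  - employee 1 (Carol): dept_id=6 -> matches Engineering
  - employee 2 (Grace): dept_id=6 -> matches Engineering
  - employee 3 (Bob): dept_id=NULL, no match -> dropped
  - employee 4 (Mia): dept_id=6 -> matches Engineering
So 1 of 4 rows is dropped.

SQL:
SELECT a.name, b.name AS department
FROM employees a
INNER JOIN departments b ON a.dept_id = b.id

Result:
name  | department 
------+------------
Carol | Engineering
Grace | Engineering
Mia   | Engineering


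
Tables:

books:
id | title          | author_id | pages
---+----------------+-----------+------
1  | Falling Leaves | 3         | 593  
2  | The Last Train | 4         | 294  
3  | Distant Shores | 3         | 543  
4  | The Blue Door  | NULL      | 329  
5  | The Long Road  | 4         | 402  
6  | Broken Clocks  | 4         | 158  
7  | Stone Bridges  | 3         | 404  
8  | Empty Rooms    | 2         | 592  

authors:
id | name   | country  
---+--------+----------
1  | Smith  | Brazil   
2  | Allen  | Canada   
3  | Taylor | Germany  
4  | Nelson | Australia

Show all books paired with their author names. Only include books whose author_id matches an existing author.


INNER JOIN keeps only books rows whose author_id matches an id in authors. Walk through each book:
  - book 1 (Falling Leaves): author_id=3 -> matches Taylor
  - book 2 (The Last Train): author_id=4 -> matches Nelson
  - book 3 (Distant Shores): author_id=3 -> matches Taylor
  - book 4 (The Blue Door): author_id=NULL, no match -> dropped
  - book 5 (The Long Road): author_id=4 -> matches Nelson
  - book 6 (Broken Clocks): author_id=4 -> matches Nelson
  - book 7 (Stone Bridges): author_id=3 -> matches Taylor
  - book 8 (Empty Rooms): author_id=2 -> matches Allen
So 1 of 8 rows is dropped.

SQL:
SELECT a.title, b.name AS author
FROM books a
INNER JOIN authors b ON a.author_id = b.id

Result:
title          | author
---------------+-------
Falling Leaves | Taylor
The Last Train | Nelson
Distant Shores | Taylor
The Long Road  | Nelson
Broken Clocks  | Nelson
Stone Bridges  | Taylor
Empty Rooms    | Allen 


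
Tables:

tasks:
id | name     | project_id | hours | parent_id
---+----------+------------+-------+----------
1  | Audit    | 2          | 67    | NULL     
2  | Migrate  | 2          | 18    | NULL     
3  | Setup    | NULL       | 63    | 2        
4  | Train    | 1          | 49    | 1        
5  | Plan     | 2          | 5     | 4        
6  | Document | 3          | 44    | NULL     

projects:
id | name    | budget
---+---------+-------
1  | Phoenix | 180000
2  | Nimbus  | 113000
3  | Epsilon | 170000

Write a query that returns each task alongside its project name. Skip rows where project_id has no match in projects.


INNER JOIN keeps only tasks rows whose project_id matches an id in projects. Walk through each task:
  - task 1 (Audit): project_id=2 -> matches Nimbus
  - task 2 (Migrate): project_id=2 -> matches Nimbus
  - task 3 (Setup): project_id=NULL, no match -> dropped
  - task 4 (Train): project_id=1 -> matches Phoenix
  - task 5 (Plan): project_id=2 -> matches Nimbus
  - task 6 (Document): project_id=3 -> matches Epsilon
So 1 of 6 rows is dropped.

SQL:
SELECT a.name, b.name AS project
FROM tasks a
INNER JOIN projects b ON a.project_id = b.id

Result:
name     | project
---------+--------
Audit    | Nimbus 
Migrate  | Nimbus 
Train    | Phoenix
Plan     | Nimbus 
Document | Epsilon


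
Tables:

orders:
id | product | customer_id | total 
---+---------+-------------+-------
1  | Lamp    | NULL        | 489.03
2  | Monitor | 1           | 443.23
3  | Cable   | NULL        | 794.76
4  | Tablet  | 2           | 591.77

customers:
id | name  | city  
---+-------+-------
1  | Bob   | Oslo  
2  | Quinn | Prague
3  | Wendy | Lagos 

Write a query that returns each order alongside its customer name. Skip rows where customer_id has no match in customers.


INNER JOIN keeps only orders rows whose customer_id matches an id in customers. Walk through each order:
  - order 1 (Lamp): customer_id=NULL, no match -> dropped
  - order 2 (Monitor): customer_id=1 -> matches Bob
  - order 3 (Cable): customer_id=NULL, no match -> dropped
  - order 4 (Tablet): customer_id=2 -> matches Quinn
So 2 of 4 rows are dropped.

SQL:
SELECT a.product, b.name AS customer
FROM orders a
INNER JOIN customers b ON a.customer_id = b.id

Result:
product | customer
--------+---------
Monitor | Bob     
Tablet  | Quinn   


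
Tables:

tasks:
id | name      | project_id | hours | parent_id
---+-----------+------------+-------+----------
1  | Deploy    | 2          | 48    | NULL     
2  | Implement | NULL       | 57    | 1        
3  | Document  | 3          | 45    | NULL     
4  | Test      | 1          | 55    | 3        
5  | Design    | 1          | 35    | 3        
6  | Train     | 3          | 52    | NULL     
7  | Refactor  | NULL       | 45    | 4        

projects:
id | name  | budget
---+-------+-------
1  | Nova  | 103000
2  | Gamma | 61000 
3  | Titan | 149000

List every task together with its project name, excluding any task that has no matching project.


INNER JOIN keeps only tasks rows whose project_id matches an id in projects. Walk through each task:
  - task 1 (Deploy): project_id=2 -> matches Gamma
  - task 2 (Implement): project_id=NULL, no match -> dropped
  - task 3 (Document): project_id=3 -> matches Titan
  - task 4 (Test): project_id=1 -> matches Nova
  - task 5 (Design): project_id=1 -> matches Nova
  - task 6 (Train): project_id=3 -> matches Titan
  - task 7 (Refactor): project_id=NULL, no match -> dropped
So 2 of 7 rows are dropped.

SQL:
SELECT a.name, b.name AS project
FROM tasks a
INNER JOIN projects b ON a.project_id = b.id

Result:
name     | project
---------+--------
Deploy   | Gamma  
Document | Titan  
Test     | Nova   
Design   | Nova   
Train    | Titan  


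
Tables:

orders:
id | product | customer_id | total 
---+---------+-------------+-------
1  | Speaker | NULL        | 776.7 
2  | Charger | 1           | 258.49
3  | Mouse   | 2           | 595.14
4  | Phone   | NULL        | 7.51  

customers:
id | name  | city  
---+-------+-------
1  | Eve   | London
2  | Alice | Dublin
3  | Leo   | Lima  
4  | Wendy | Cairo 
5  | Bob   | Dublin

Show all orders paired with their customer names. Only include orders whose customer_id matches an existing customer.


INNER JOIN keeps only orders rows whose customer_id matches an id in customers. Walk through each order:
  - order 1 (Speaker): customer_id=NULL, no match -> dropped
  - order 2 (Charger): customer_id=1 -> matches Eve
  - order 3 (Mouse): customer_id=2 -> matches Alice
  - order 4 (Phone): customer_id=NULL, no match -> dropped
So 2 of 4 rows are dropped.

SQL:
SELECT a.product, b.name AS customer
FROM orders a
INNER JOIN customers b ON a.customer_id = b.id

Result:
product | customer
--------+---------
Charger | Eve     
Mouse   | Alice   


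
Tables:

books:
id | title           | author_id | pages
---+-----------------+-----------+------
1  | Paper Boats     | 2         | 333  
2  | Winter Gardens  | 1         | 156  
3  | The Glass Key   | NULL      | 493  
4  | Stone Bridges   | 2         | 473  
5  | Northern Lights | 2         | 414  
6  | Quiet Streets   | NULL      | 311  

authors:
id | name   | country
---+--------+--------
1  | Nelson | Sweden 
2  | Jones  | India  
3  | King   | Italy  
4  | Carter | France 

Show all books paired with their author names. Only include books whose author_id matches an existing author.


INNER JOIN keeps only books rows whose author_id matches an id in authors. Walk through each book:
  - book 1 (Paper Boats): author_id=2 -> matches Jones
  - book 2 (Winter Gardens): author_id=1 -> matches Nelson
  - book 3 (The Glass Key): author_id=NULL, no match -> dropped
  - book 4 (Stone Bridges): author_id=2 -> matches Jones
  - book 5 (Northern Lights): author_id=2 -> matches Jones
  - book 6 (Quiet Streets): author_id=NULL, no match -> dropped
So 2 of 6 rows are dropped.

SQL:
SELECT a.title, b.name AS author
FROM books a
INNER JOIN authors b ON a.author_id = b.id

Result:
title           | author
----------------+-------
Paper Boats     | Jones 
Winter Gardens  | Nelson
Stone Bridges   | Jones 
Northern Lights | Jones 


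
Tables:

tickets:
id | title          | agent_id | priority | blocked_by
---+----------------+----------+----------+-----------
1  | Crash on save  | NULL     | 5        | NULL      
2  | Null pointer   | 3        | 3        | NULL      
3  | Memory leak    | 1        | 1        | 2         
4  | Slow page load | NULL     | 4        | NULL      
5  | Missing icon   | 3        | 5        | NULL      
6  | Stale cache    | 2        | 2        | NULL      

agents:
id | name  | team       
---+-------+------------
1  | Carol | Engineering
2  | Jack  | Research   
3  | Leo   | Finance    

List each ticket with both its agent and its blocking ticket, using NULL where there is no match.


Two LEFT JOINs from the same base table tickets: one to agents via agent_id, one to tickets itself via blocked_by. Both are LEFT so every ticket is preserved.
Match against agents:
  - ticket 1 (Crash on save): agent_id=NULL, no match -> kept with NULL
  - ticket 2 (Null pointer): agent_id=3 -> matches Leo
  - ticket 3 (Memory leak): agent_id=1 -> matches Carol
  - ticket 4 (Slow page load): agent_id=NULL, no match -> kept with NULL
  - ticket 5 (Missing icon): agent_id=3 -> matches Leo
  - ticket 6 (Stale cache): agent_id=2 -> matches Jack
Match against tickets (self):
  - ticket 1 (Crash on save): blocked_by=NULL -> NULL
  - ticket 2 (Null pointer): blocked_by=NULL -> NULL
  - ticket 3 (Memory leak): blocked_by=2 -> Null pointer
  - ticket 4 (Slow page load): blocked_by=NULL -> NULL
  - ticket 5 (Missing icon): blocked_by=NULL -> NULL
  - ticket 6 (Stale cache): blocked_by=NULL -> NULL

SQL:
SELECT a.title, b.name AS agent, c.title AS blocked_by
FROM tickets a
LEFT JOIN agents b ON a.agent_id = b.id
LEFT JOIN tickets c ON a.blocked_by = c.id

Result:
title          | agent | blocked_by  
---------------+-------+-------------
Crash on save  | NULL  | NULL        
Null pointer   | Leo   | NULL        
Memory leak    | Carol | Null pointer
Slow page load | NULL  | NULL        
Missing icon   | Leo   | NULL        
Stale cache    | Jack  | NULL        


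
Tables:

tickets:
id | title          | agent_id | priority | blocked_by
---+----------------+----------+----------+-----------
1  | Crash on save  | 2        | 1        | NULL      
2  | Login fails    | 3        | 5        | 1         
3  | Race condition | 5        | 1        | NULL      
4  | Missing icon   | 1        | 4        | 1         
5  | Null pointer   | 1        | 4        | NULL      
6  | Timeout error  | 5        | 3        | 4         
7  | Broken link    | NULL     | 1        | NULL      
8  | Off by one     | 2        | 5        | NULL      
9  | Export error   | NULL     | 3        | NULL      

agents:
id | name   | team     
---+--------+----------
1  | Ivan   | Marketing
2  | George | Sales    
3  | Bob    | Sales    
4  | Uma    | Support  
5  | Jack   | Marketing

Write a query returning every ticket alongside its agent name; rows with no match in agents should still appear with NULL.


LEFT JOIN keeps every row from tickets (the left table); where agent_id has no match in agents, the agent columns become NULL. Walk through each ticket:
  - ticket 1 (Crash on save): agent_id=2 -> matches George
  - ticket 2 (Login fails): agent_id=3 -> matches Bob
  - ticket 3 (Race condition): agent_id=5 -> matches Jack
  - ticket 4 (Missing icon): agent_id=1 -> matches Ivan
  - ticket 5 (Null pointer): agent_id=1 -> matches Ivan
  - ticket 6 (Timeout error): agent_id=5 -> matches Jack
  - ticket 7 (Broken link): agent_id=NULL, no match -> kept with NULL
  - ticket 8 (Off by one): agent_id=2 -> matches George
  - ticket 9 (Export error): agent_id=NULL, no match -> kept with NULL
All 9 rows appear; 2 have NULL agent.

SQL:
SELECT a.title, b.name AS agent
FROM tickets a
LEFT JOIN agents b ON a.agent_id = b.id

Result:
title          | agent 
---------------+-------
Crash on save  | George
Login fails    | Bob   
Race condition | Jack  
Missing icon   | Ivan  
Null pointer   | Ivan  
Timeout error  | Jack  
Broken link    | NULL  
Off by one     | George
Export error   | NULL  


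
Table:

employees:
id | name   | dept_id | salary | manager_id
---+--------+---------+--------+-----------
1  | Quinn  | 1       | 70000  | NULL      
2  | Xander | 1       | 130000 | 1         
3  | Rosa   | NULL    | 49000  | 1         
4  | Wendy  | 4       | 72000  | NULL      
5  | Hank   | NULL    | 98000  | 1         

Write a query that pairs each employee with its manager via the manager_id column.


This is a self-join: employees is joined to a second copy of itself, matching each row's manager_id to another row's id. Use LEFT JOIN so rows with manager_id=NULL are kept.
  - employee 1 (Quinn): manager_id=NULL -> NULL
  - employee 2 (Xander): manager_id=1 -> Quinn
  - employee 3 (Rosa): manager_id=1 -> Quinn
  - employee 4 (Wendy): manager_id=NULL -> NULL
  - employee 5 (Hank): manager_id=1 -> Quinn

SQL:
SELECT a.name AS item, b.name AS manager
FROM employees a
LEFT JOIN employees b ON a.manager_id = b.id

Result:
item   | manager
-------+--------
Quinn  | NULL   
Xander | Quinn  
Rosa   | Quinn  
Wendy  | NULL   
Hank   | Quinn  


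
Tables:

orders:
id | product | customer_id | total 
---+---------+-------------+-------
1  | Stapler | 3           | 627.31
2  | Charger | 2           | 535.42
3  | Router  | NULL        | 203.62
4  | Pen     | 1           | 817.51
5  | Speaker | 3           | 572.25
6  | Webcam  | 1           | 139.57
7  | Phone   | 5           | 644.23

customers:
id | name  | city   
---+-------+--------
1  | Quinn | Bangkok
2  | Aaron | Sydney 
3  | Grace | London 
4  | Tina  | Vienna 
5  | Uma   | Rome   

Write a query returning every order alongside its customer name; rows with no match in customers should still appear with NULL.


LEFT JOIN keeps every row from orders (the left table); where customer_id has no match in customers, the customer columns become NULL. Walk through each order:
  - order 1 (Stapler): customer_id=3 -> matches Grace
  - order 2 (Charger): customer_id=2 -> matches Aaron
  - order 3 (Router): customer_id=NULL, no match -> kept with NULL
  - order 4 (Pen): customer_id=1 -> matches Quinn
  - order 5 (Speaker): customer_id=3 -> matches Grace
  - order 6 (Webcam): customer_id=1 -> matches Quinn
  - order 7 (Phone): customer_id=5 -> matches Uma
All 7 rows appear; 1 has NULL customer.

SQL:
SELECT a.product, b.name AS customer
FROM orders a
LEFT JOIN customers b ON a.customer_id = b.id

Result:
product | customer
--------+---------
Stapler | Grace   
Charger | Aaron   
Router  | NULL    
Pen     | Quinn   
Speaker | Grace   
Webcam  | Quinn   
Phone   | Uma     


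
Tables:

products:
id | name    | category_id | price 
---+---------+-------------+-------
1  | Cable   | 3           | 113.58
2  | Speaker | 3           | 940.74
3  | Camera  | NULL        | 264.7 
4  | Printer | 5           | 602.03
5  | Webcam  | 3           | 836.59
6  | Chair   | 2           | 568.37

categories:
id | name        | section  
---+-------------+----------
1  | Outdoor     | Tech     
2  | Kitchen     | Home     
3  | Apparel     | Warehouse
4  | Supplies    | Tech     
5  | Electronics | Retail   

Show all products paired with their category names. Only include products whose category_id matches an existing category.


INNER JOIN keeps only products rows whose category_id matches an id in categories. Walk through each product:
  - product 1 (Cable): category_id=3 -> matches Apparel
  - product 2 (Speaker): category_id=3 -> matches Apparel
  - product 3 (Camera): category_id=NULL, no match -> dropped
  - product 4 (Printer): category_id=5 -> matches Electronics
  - product 5 (Webcam): category_id=3 -> matches Apparel
  - product 6 (Chair): category_id=2 -> matches Kitchen
So 1 of 6 rows is dropped.

SQL:
SELECT a.name, b.name AS category
FROM products a
INNER JOIN categories b ON a.category_id = b.id

Result:
name    | category   
--------+------------
Cable   | Apparel    
Speaker | Apparel    
Printer | Electronics
Webcam  | Apparel    
Chair   | Kitchen    


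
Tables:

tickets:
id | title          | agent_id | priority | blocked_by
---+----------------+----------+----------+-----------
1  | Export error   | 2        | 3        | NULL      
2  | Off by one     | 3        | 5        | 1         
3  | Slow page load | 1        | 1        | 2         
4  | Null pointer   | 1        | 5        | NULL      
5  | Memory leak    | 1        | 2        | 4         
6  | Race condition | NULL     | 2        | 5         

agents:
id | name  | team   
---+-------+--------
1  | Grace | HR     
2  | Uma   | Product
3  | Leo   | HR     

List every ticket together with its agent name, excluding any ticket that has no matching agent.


INNER JOIN keeps only tickets rows whose agent_id matches an id in agents. Walk through each ticket:
  - ticket 1 (Export error): agent_id=2 -> matches Uma
  - ticket 2 (Off by one): agent_id=3 -> matches Leo
  - ticket 3 (Slow page load): agent_id=1 -> matches Grace
  - ticket 4 (Null pointer): agent_id=1 -> matches Grace
  - ticket 5 (Memory leak): agent_id=1 -> matches Grace
  - ticket 6 (Race condition): agent_id=NULL, no match -> dropped
So 1 of 6 rows is dropped.

SQL:
SELECT a.title, b.name AS agent
FROM tickets a
INNER JOIN agents b ON a.agent_id = b.id

Result:
title          | agent
---------------+------
Export error   | Uma  
Off by one     | Leo  
Slow page load | Grace
Null pointer   | Grace
Memory leak    | Grace


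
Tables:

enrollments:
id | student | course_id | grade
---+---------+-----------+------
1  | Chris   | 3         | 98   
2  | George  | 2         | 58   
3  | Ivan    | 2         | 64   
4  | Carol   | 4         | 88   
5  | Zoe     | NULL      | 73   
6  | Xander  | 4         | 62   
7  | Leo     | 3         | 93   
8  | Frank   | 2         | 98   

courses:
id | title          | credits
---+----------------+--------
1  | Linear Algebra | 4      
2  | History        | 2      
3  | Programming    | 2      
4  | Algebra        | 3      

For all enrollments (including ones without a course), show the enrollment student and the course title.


LEFT JOIN keeps every row from enrollments (the left table); where course_id has no match in courses, the course columns become NULL. Walk through each enrollment:
  - enrollment 1 (Chris): course_id=3 -> matches Programming
  - enrollment 2 (George): course_id=2 -> matches History
  - enrollment 3 (Ivan): course_id=2 -> matches History
  - enrollment 4 (Carol): course_id=4 -> matches Algebra
  - enrollment 5 (Zoe): course_id=NULL, no match -> kept with NULL
  - enrollment 6 (Xander): course_id=4 -> matches Algebra
  - enrollment 7 (Leo): course_id=3 -> matches Programming
  - enrollment 8 (Frank): course_id=2 -> matches History
All 8 rows appear; 1 has NULL course.

SQL:
SELECT a.student, b.title AS course
FROM enrollments a
LEFT JOIN courses b ON a.course_id = b.id

Result:
student | course     
--------+------------
Chris   | Programming
George  | History    
Ivan    | History    
Carol   | Algebra    
Zoe     | NULL       
Xander  | Algebra    
Leo     | Programming
Frank   | History    


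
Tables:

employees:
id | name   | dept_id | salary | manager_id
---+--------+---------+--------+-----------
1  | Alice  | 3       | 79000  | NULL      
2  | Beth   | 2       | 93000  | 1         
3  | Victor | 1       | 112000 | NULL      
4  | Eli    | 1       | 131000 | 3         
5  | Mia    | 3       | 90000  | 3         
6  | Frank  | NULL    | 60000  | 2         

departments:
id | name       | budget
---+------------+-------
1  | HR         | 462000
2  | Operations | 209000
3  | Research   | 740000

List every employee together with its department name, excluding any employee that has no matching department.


INNER JOIN keeps only employees rows whose dept_id matches an id in departments. Walk through each employee:
  - employee 1 (Alice): dept_id=3 -> matches Research
  - employee 2 (Beth): dept_id=2 -> matches Operations
  - employee 3 (Victor): dept_id=1 -> matches HR
  - employee 4 (Eli): dept_id=1 -> matches HR
  - employee 5 (Mia): dept_id=3 -> matches Research
  - employee 6 (Frank): dept_id=NULL, no match -> dropped
So 1 of 6 rows is dropped.

SQL:
SELECT a.name, b.name AS department
FROM employees a
INNER JOIN departments b ON a.dept_id = b.id

Result:
name   | department
-------+-----------
Alice  | Research  
Beth   | Operations
Victor | HR        
Eli    | HR        
Mia    | Research  


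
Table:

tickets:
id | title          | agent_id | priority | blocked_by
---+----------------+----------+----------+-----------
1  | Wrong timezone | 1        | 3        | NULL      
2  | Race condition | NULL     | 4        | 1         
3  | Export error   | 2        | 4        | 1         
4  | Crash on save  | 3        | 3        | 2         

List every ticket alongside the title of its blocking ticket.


This is a self-join: tickets is joined to a second copy of itself, matching each row's blocked_by to another row's id. Use LEFT JOIN so rows with blocked_by=NULL are kept.
  - ticket 1 (Wrong timezone): blocked_by=NULL -> NULL
  - ticket 2 (Race condition): blocked_by=1 -> Wrong timezone
  - ticket 3 (Export error): blocked_by=1 -> Wrong timezone
  - ticket 4 (Crash on save): blocked_by=2 -> Race condition

SQL:
SELECT a.title AS item, b.title AS blocked_by
FROM tickets a
LEFT JOIN tickets b ON a.blocked_by = b.id

Result:
item           | blocked_by    
---------------+---------------
Wrong timezone | NULL          
Race condition | Wrong timezone
Export error   | Wrong timezone
Crash on save  | Race condition


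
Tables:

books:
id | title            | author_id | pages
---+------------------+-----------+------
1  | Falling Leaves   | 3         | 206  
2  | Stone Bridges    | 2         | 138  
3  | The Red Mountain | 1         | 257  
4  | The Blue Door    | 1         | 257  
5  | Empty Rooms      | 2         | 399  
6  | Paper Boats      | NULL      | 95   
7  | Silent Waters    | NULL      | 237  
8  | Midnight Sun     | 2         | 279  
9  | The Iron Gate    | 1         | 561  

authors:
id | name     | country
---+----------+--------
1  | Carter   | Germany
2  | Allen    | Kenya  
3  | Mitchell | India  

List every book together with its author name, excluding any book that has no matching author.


INNER JOIN keeps only books rows whose author_id matches an id in authors. Walk through each book:
  - book 1 (Falling Leaves): author_id=3 -> matches Mitchell
  - book 2 (Stone Bridges): author_id=2 -> matches Allen
  - book 3 (The Red Mountain): author_id=1 -> matches Carter
  - book 4 (The Blue Door): author_id=1 -> matches Carter
  - book 5 (Empty Rooms): author_id=2 -> matches Allen
  - book 6 (Paper Boats): author_id=NULL, no match -> dropped
  - book 7 (Silent Waters): author_id=NULL, no match -> dropped
  - book 8 (Midnight Sun): author_id=2 -> matches Allen
  - book 9 (The Iron Gate): author_id=1 -> matches Carter
So 2 of 9 rows are dropped.

SQL:
SELECT a.title, b.name AS author
FROM books a
INNER JOIN authors b ON a.author_id = b.id

Result:
title            | author  
-----------------+---------
Falling Leaves   | Mitchell
Stone Bridges    | Allen   
The Red Mountain | Carter  
The Blue Door    | Carter  
Empty Rooms      | Allen   
Midnight Sun     | Allen   
The Iron Gate    | Carter  


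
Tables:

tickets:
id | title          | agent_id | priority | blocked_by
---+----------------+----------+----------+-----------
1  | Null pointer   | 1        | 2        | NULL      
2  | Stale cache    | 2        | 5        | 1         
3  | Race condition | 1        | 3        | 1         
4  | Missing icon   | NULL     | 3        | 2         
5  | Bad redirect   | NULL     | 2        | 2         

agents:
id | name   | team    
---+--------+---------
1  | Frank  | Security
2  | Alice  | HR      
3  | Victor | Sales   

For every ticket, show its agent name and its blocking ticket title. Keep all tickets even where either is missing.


Two LEFT JOINs from the same base table tickets: one to agents via agent_id, one to tickets itself via blocked_by. Both are LEFT so every ticket is preserved.
Match against agents:
  - ticket 1 (Null pointer): agent_id=1 -> matches Frank
  - ticket 2 (Stale cache): agent_id=2 -> matches Alice
  - ticket 3 (Race condition): agent_id=1 -> matches Frank
  - ticket 4 (Missing icon): agent_id=NULL, no match -> kept with NULL
  - ticket 5 (Bad redirect): agent_id=NULL, no match -> kept with NULL
Match against tickets (self):
  - ticket 1 (Null pointer): blocked_by=NULL -> NULL
  - ticket 2 (Stale cache): blocked_by=1 -> Null pointer
  - ticket 3 (Race condition): blocked_by=1 -> Null pointer
  - ticket 4 (Missing icon): blocked_by=2 -> Stale cache
  - ticket 5 (Bad redirect): blocked_by=2 -> Stale cache

SQL:
SELECT a.title, b.name AS agent, c.title AS blocked_by
FROM tickets a
LEFT JOIN agents b ON a.agent_id = b.id
LEFT JOIN tickets c ON a.blocked_by = c.id

Result:
title          | agent | blocked_by  
---------------+-------+-------------
Null pointer   | Frank | NULL        
Stale cache    | Alice | Null pointer
Race condition | Frank | Null pointer
Missing icon   | NULL  | Stale cache 
Bad redirect   | NULL  | Stale cache 


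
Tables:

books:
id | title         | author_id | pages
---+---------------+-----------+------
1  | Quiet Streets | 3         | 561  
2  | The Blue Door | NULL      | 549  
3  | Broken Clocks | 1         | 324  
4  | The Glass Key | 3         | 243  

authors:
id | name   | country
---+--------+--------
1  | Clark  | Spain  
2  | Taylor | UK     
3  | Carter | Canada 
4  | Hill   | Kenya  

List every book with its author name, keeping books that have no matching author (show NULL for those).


LEFT JOIN keeps every row from books (the left table); where author_id has no match in authors, the author columns become NULL. Walk through each book:
  - book 1 (Quiet Streets): author_id=3 -> matches Carter
  - book 2 (The Blue Door): author_id=NULL, no match -> kept with NULL
  - book 3 (Broken Clocks): author_id=1 -> matches Clark
  - book 4 (The Glass Key): author_id=3 -> matches Carter
All 4 rows appear; 1 has NULL author.

SQL:
SELECT a.title, b.name AS author
FROM books a
LEFT JOIN authors b ON a.author_id = b.id

Result:
title         | author
--------------+-------
Quiet Streets | Carter
The Blue Door | NULL  
Broken Clocks | Clark 
The Glass Key | Carter


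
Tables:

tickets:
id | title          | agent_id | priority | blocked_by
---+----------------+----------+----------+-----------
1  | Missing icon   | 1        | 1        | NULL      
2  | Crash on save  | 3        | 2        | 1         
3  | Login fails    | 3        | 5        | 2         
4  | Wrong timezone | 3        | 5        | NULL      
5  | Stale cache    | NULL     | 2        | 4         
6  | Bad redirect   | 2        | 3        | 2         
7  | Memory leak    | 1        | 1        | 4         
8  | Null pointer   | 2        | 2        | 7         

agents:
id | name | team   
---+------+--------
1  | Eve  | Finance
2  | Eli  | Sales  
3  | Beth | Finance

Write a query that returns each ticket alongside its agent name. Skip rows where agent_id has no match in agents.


INNER JOIN keeps only tickets rows whose agent_id matches an id in agents. Walk through each ticket:
  - ticket 1 (Missing icon): agent_id=1 -> matches Eve
  - ticket 2 (Crash on save): agent_id=3 -> matches Beth
  - ticket 3 (Login fails): agent_id=3 -> matches Beth
  - ticket 4 (Wrong timezone): agent_id=3 -> matches Beth
  - ticket 5 (Stale cache): agent_id=NULL, no match -> dropped
  - ticket 6 (Bad redirect): agent_id=2 -> matches Eli
  - ticket 7 (Memory leak): agent_id=1 -> matches Eve
  - ticket 8 (Null pointer): agent_id=2 -> matches Eli
So 1 of 8 rows is dropped.

SQL:
SELECT a.title, b.name AS agent
FROM tickets a
INNER JOIN agents b ON a.agent_id = b.id

Result:
title          | agent
---------------+------
Missing icon   | Eve  
Crash on save  | Beth 
Login fails    | Beth 
Wrong timezone | Beth 
Bad redirect   | Eli  
Memory leak    | Eve  
Null pointer   | Eli  


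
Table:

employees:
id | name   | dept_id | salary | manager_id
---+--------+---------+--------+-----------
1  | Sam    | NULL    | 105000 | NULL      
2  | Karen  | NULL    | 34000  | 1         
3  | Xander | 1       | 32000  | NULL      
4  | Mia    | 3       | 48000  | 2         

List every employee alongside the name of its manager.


This is a self-join: employees is joined to a second copy of itself, matching each row's manager_id to another row's id. Use LEFT JOIN so rows with manager_id=NULL are kept.
  - employee 1 (Sam): manager_id=NULL -> NULL
  - employee 2 (Karen): manager_id=1 -> Sam
  - employee 3 (Xander): manager_id=NULL -> NULL
  - employee 4 (Mia): manager_id=2 -> Karen

SQL:
SELECT a.name AS item, b.name AS manager
FROM employees a
LEFT JOIN employees b ON a.manager_id = b.id

Result:
item   | manager
-------+--------
Sam    | NULL   
Karen  | Sam    
Xander | NULL   
Mia    | Karen  


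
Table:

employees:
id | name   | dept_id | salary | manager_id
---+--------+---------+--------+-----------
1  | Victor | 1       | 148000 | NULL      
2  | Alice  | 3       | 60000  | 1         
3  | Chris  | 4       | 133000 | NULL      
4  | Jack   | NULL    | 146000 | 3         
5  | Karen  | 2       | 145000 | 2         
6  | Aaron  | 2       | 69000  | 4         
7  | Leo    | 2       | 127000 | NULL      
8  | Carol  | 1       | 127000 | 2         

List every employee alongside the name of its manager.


This is a self-join: employees is joined to a second copy of itself, matching each row's manager_id to another row's id. Use LEFT JOIN so rows with manager_id=NULL are kept.
  - employee 1 (Victor): manager_id=NULL -> NULL
  - employee 2 (Alice): manager_id=1 -> Victor
  - employee 3 (Chris): manager_id=NULL -> NULL
  - employee 4 (Jack): manager_id=3 -> Chris
  - employee 5 (Karen): manager_id=2 -> Alice
  - employee 6 (Aaron): manager_id=4 -> Jack
  - employee 7 (Leo): manager_id=NULL -> NULL
  - employee 8 (Carol): manager_id=2 -> Alice

SQL:
SELECT a.name AS item, b.name AS manager
FROM employees a
LEFT JOIN employees b ON a.manager_id = b.id

Result:
item   | manager
-------+--------
Victor | NULL   
Alice  | Victor 
Chris  | NULL   
Jack   | Chris  
Karen  | Alice  
Aaron  | Jack   
Leo    | NULL   
Carol  | Alice  


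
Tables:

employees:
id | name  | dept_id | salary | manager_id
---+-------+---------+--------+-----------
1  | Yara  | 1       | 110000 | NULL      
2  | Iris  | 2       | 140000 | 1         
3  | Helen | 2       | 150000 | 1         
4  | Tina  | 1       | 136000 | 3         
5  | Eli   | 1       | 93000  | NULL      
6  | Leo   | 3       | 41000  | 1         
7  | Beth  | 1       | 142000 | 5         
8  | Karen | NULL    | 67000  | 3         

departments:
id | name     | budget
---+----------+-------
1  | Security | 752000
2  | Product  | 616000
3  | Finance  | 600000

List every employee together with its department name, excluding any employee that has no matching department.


INNER JOIN keeps only employees rows whose dept_id matches an id in departments. Walk through each employee:
  - employee 1 (Yara): dept_id=1 -> matches Security
  - employee 2 (Iris): dept_id=2 -> matches Product
  - employee 3 (Helen): dept_id=2 -> matches Product
  - employee 4 (Tina): dept_id=1 -> matches Security
  - employee 5 (Eli): dept_id=1 -> matches Security
  - employee 6 (Leo): dept_id=3 -> matches Finance
  - employee 7 (Beth): dept_id=1 -> matches Security
  - employee 8 (Karen): dept_id=NULL, no match -> dropped
So 1 of 8 rows is dropped.

SQL:
SELECT a.name, b.name AS department
FROM employees a
INNER JOIN departments b ON a.dept_id = b.id

Result:
name  | department
------+-----------
Yara  | Security  
Iris  | Product   
Helen | Product   
Tina  | Security  
Eli   | Security  
Leo   | Finance   
Beth  | Security  


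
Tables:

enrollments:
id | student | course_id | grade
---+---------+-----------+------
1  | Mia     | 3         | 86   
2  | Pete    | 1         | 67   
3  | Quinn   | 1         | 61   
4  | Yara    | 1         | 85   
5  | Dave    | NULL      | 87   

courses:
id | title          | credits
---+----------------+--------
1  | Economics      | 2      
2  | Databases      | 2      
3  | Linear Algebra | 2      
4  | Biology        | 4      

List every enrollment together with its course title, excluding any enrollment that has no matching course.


INNER JOIN keeps only enrollments rows whose course_id matches an id in courses. Walk through each enrollment:
  - enrollment 1 (Mia): course_id=3 -> matches Linear Algebra
  - enrollment 2 (Pete): course_id=1 -> matches Economics
  - enrollment 3 (Quinn): course_id=1 -> matches Economics
  - enrollment 4 (Yara): course_id=1 -> matches Economics
  - enrollment 5 (Dave): course_id=NULL, no match -> dropped
So 1 of 5 rows is dropped.

SQL:
SELECT a.student, b.title AS course
FROM enrollments a
INNER JOIN courses b ON a.course_id = b.id

Result:
student | course        
--------+---------------
Mia     | Linear Algebra
Pete    | Economics     
Quinn   | Economics     
Yara    | Economics     


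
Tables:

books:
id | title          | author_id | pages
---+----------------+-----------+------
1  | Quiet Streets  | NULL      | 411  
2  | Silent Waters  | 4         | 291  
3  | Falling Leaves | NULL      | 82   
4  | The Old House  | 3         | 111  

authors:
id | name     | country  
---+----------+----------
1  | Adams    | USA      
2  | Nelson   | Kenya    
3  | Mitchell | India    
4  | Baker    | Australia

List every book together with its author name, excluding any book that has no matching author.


INNER JOIN keeps only books rows whose author_id matches an id in authors. Walk through each book:
  - book 1 (Quiet Streets): author_id=NULL, no match -> dropped
  - book 2 (Silent Waters): author_id=4 -> matches Baker
  - book 3 (Falling Leaves): author_id=NULL, no match -> dropped
  - book 4 (The Old House): author_id=3 -> matches Mitchell
So 2 of 4 rows are dropped.

SQL:
SELECT a.title, b.name AS author
FROM books a
INNER JOIN authors b ON a.author_id = b.id

Result:
title         | author  
--------------+---------
Silent Waters | Baker   
The Old House | Mitchell


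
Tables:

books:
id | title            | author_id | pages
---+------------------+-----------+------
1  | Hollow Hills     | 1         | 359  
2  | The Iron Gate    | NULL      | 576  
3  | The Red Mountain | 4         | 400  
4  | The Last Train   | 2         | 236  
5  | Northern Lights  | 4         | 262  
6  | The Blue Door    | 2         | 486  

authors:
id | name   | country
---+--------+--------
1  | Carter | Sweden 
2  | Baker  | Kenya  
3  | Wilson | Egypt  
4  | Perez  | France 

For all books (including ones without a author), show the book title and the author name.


LEFT JOIN keeps every row from books (the left table); where author_id has no match in authors, the author columns become NULL. Walk through each book:
  - book 1 (Hollow Hills): author_id=1 -> matches Carter
  - book 2 (The Iron Gate): author_id=NULL, no match -> kept with NULL
  - book 3 (The Red Mountain): author_id=4 -> matches Perez
  - book 4 (The Last Train): author_id=2 -> matches Baker
  - book 5 (Northern Lights): author_id=4 -> matches Perez
  - book 6 (The Blue Door): author_id=2 -> matches Baker
All 6 rows appear; 1 has NULL author.

SQL:
SELECT a.title, b.name AS author
FROM books a
LEFT JOIN authors b ON a.author_id = b.id

Result:
title            | author
-----------------+-------
Hollow Hills     | Carter
The Iron Gate    | NULL  
The Red Mountain | Perez 
The Last Train   | Baker 
Northern Lights  | Perez 
The Blue Door    | Baker 


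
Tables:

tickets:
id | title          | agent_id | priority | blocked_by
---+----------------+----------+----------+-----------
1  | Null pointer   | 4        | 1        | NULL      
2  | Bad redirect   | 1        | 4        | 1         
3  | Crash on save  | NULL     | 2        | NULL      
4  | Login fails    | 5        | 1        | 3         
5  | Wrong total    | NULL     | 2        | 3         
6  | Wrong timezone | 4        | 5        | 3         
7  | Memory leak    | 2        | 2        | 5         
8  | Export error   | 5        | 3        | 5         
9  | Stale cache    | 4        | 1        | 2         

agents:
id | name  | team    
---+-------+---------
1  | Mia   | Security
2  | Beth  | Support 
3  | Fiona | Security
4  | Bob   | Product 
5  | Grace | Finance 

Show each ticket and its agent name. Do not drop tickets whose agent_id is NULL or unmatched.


LEFT JOIN keeps every row from tickets (the left table); where agent_id has no match in agents, the agent columns become NULL. Walk through each ticket:
  - ticket 1 (Null pointer): agent_id=4 -> matches Bob
  - ticket 2 (Bad redirect): agent_id=1 -> matches Mia
  - ticket 3 (Crash on save): agent_id=NULL, no match -> kept with NULL
  - ticket 4 (Login fails): agent_id=5 -> matches Grace
  - ticket 5 (Wrong total): agent_id=NULL, no match -> kept with NULL
  - ticket 6 (Wrong timezone): agent_id=4 -> matches Bob
  - ticket 7 (Memory leak): agent_id=2 -> matches Beth
  - ticket 8 (Export error): agent_id=5 -> matches Grace
  - ticket 9 (Stale cache): agent_id=4 -> matches Bob
All 9 rows appear; 2 have NULL agent.

SQL:
SELECT a.title, b.name AS agent
FROM tickets a
LEFT JOIN agents b ON a.agent_id = b.id

Result:
title          | agent
---------------+------
Null pointer   | Bob  
Bad redirect   | Mia  
Crash on save  | NULL 
Login fails    | Grace
Wrong total    | NULL 
Wrong timezone | Bob  
Memory leak    | Beth 
Export error   | Grace
Stale cache    | Bob  


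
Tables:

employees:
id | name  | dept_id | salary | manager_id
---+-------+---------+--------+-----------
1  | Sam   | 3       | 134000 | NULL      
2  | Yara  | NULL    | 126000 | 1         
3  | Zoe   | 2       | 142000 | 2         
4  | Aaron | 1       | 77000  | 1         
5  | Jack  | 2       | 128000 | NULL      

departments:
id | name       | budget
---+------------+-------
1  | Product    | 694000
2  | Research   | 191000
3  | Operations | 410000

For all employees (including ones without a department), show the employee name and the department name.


LEFT JOIN keeps every row from employees (the left table); where dept_id has no match in departments, the department columns become NULL. Walk through each employee:
  - employee 1 (Sam): dept_id=3 -> matches Operations
  - employee 2 (Yara): dept_id=NULL, no match -> kept with NULL
  - employee 3 (Zoe): dept_id=2 -> matches Research
  - employee 4 (Aaron): dept_id=1 -> matches Product
  - employee 5 (Jack): dept_id=2 -> matches Research
All 5 rows appear; 1 has NULL department.

SQL:
SELECT a.name, b.name AS department
FROM employees a
LEFT JOIN departments b ON a.dept_id = b.id

Result:
name  | department
------+-----------
Sam   | Operations
Yara  | NULL      
Zoe   | Research  
Aaron | Product   
Jack  | Research  
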